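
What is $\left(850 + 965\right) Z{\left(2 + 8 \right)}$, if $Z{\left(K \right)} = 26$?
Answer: $47190$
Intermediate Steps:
$\left(850 + 965\right) Z{\left(2 + 8 \right)} = \left(850 + 965\right) 26 = 1815 \cdot 26 = 47190$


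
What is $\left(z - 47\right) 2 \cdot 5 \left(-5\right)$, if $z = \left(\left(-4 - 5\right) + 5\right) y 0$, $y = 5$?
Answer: $2350$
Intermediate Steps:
$z = 0$ ($z = \left(\left(-4 - 5\right) + 5\right) 5 \cdot 0 = \left(-9 + 5\right) 5 \cdot 0 = \left(-4\right) 5 \cdot 0 = \left(-20\right) 0 = 0$)
$\left(z - 47\right) 2 \cdot 5 \left(-5\right) = \left(0 - 47\right) 2 \cdot 5 \left(-5\right) = - 47 \cdot 10 \left(-5\right) = \left(-47\right) \left(-50\right) = 2350$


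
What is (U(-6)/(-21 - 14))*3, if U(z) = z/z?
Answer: -3/35 ≈ -0.085714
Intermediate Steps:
U(z) = 1
(U(-6)/(-21 - 14))*3 = (1/(-21 - 14))*3 = (1/(-35))*3 = -1/35*1*3 = -1/35*3 = -3/35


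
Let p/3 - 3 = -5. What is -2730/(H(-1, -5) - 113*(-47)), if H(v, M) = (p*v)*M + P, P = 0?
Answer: -2730/5281 ≈ -0.51695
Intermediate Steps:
p = -6 (p = 9 + 3*(-5) = 9 - 15 = -6)
H(v, M) = -6*M*v (H(v, M) = (-6*v)*M + 0 = -6*M*v + 0 = -6*M*v)
-2730/(H(-1, -5) - 113*(-47)) = -2730/(-6*(-5)*(-1) - 113*(-47)) = -2730/(-30 + 5311) = -2730/5281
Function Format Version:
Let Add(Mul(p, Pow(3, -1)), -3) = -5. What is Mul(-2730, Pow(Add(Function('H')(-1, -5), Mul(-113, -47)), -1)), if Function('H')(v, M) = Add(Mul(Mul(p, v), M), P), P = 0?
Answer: Rational(-2730, 5281) ≈ -0.51695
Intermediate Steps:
p = -6 (p = Add(9, Mul(3, -5)) = Add(9, -15) = -6)
Function('H')(v, M) = Mul(-6, M, v) (Function('H')(v, M) = Add(Mul(Mul(-6, v), M), 0) = Add(Mul(-6, M, v), 0) = Mul(-6, M, v))
Mul(-2730, Pow(Add(Function('H')(-1, -5), Mul(-113, -47)), -1)) = Mul(-2730, Pow(Add(Mul(-6, -5, -1), Mul(-113, -47)), -1)) = Mul(-2730, Pow(Add(-30, 5311), -1)) = Mul(-2730, Pow(5281, -1)) = Mul(-2730, Rational(1, 5281)) = Rational(-2730, 5281)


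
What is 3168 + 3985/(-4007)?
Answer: 12690191/4007 ≈ 3167.0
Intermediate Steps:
3168 + 3985/(-4007) = 3168 + 3985*(-1/4007) = 3168 - 3985/4007 = 12690191/4007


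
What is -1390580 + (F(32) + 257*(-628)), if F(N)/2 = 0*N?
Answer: -1551976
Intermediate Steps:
F(N) = 0 (F(N) = 2*(0*N) = 2*0 = 0)
-1390580 + (F(32) + 257*(-628)) = -1390580 + (0 + 257*(-628)) = -1390580 + (0 - 161396) = -1390580 - 161396 = -1551976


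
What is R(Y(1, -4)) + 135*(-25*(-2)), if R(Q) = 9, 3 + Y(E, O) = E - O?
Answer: 6759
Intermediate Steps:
Y(E, O) = -3 + E - O (Y(E, O) = -3 + (E - O) = -3 + E - O)
R(Y(1, -4)) + 135*(-25*(-2)) = 9 + 135*(-25*(-2)) = 9 + 135*50 = 9 + 6750 = 6759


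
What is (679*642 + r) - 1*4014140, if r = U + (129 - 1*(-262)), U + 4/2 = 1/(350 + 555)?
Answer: -3237938864/905 ≈ -3.5778e+6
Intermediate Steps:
U = -1809/905 (U = -2 + 1/(350 + 555) = -2 + 1/905 = -1809/905 ≈ -1.9989)
r = 352046/905 (r = -1809/905 + (129 - 1*(-262)) = -1809/905 + (129 + 262) = -1809/905 + 391 = 352046/905 ≈ 389.00)
(679*642 + r) - 1*4014140 = (679*642 + 352046/905) - 1*4014140 = (435918 + 352046/905) - 4014140 = 394857836/905 - 4014140 = -3237938864/905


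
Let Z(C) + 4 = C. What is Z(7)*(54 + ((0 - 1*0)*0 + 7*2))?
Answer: 204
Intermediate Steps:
Z(C) = -4 + C
Z(7)*(54 + ((0 - 1*0)*0 + 7*2)) = (-4 + 7)*(54 + ((0 - 1*0)*0 + 7*2)) = 3*(54 + ((0 + 0)*0 + 14)) = 3*(54 + (0*0 + 14)) = 3*(54 + (0 + 14)) = 3*(54 + 14) = 3*68 = 204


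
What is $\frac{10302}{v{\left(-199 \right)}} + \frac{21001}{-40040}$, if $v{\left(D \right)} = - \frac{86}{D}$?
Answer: $\frac{41042058917}{1721720} \approx 23838.0$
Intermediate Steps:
$\frac{10302}{v{\left(-199 \right)}} + \frac{21001}{-40040} = \frac{10302}{\left(-86\right) \frac{1}{-199}} + \frac{21001}{-40040} = \frac{10302}{\left(-86\right) \left(- \frac{1}{199}\right)} + 21001 \left(- \frac{1}{40040}\right) = \frac{10302}{\frac{86}{199}} - \frac{21001}{40040} = 10302 \cdot \frac{199}{86} - \frac{21001}{40040} = \frac{1025049}{43} - \frac{21001}{40040} = \frac{41042058917}{1721720}$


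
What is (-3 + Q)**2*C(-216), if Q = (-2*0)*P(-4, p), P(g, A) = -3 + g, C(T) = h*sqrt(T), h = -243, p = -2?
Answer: -13122*I*sqrt(6) ≈ -32142.0*I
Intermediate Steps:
C(T) = -243*sqrt(T)
Q = 0 (Q = (-2*0)*(-3 - 4) = 0*(-7) = 0)
(-3 + Q)**2*C(-216) = (-3 + 0)**2*(-1458*I*sqrt(6)) = (-3)**2*(-1458*I*sqrt(6)) = 9*(-1458*I*sqrt(6)) = -13122*I*sqrt(6)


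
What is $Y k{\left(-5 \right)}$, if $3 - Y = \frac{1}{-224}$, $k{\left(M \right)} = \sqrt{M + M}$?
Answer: $\frac{673 i \sqrt{10}}{224} \approx 9.5009 i$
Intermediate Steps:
$k{\left(M \right)} = \sqrt{2} \sqrt{M}$ ($k{\left(M \right)} = \sqrt{2 M} = \sqrt{2} \sqrt{M}$)
$Y = \frac{673}{224}$ ($Y = 3 - \frac{1}{-224} = 3 - - \frac{1}{224} = 3 + \frac{1}{224} = \frac{673}{224} \approx 3.0045$)
$Y k{\left(-5 \right)} = \frac{673 \sqrt{2} \sqrt{-5}}{224} = \frac{673 \sqrt{2} i \sqrt{5}}{224} = \frac{673 i \sqrt{10}}{224}$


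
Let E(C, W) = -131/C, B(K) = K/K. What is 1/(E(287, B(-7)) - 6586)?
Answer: -287/1890313 ≈ -0.00015183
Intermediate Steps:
B(K) = 1
1/(E(287, B(-7)) - 6586) = 1/(-131/287 - 6586) = 1/(-1890313/287) = -287/1890313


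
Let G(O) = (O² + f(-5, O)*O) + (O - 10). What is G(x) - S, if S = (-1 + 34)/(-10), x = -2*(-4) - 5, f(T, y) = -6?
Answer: -127/10 ≈ -12.700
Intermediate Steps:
x = 3 (x = 8 - 5 = 3)
G(O) = -10 + O² - 5*O (G(O) = (O² - 6*O) + (O - 10) = (O² - 6*O) + (-10 + O) = -10 + O² - 5*O)
S = -33/10 (S = 33*(-⅒) = -33/10 ≈ -3.3000)
G(x) - S = (-10 + 3² - 5*3) - 1*(-33/10) = (-10 + 9 - 15) + 33/10 = -16 + 33/10 = -127/10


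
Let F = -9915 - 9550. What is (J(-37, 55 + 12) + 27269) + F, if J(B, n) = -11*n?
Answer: 7067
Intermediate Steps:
F = -19465
(J(-37, 55 + 12) + 27269) + F = (-11*(55 + 12) + 27269) - 19465 = (-11*67 + 27269) - 19465 = (-737 + 27269) - 19465 = 26532 - 19465 = 7067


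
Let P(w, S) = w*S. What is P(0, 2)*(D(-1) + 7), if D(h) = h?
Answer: 0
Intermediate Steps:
P(w, S) = S*w
P(0, 2)*(D(-1) + 7) = (2*0)*(-1 + 7) = 0*6 = 0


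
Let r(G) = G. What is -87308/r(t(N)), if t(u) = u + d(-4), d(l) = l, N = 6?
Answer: -43654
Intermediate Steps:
t(u) = -4 + u (t(u) = u - 4 = -4 + u)
-87308/r(t(N)) = -87308/(-4 + 6) = -87308/2 = -87308*1/2 = -43654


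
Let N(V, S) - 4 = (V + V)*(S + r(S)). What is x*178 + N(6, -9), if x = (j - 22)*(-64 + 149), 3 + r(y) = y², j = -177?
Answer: -3010038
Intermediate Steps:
r(y) = -3 + y²
x = -16915 (x = (-177 - 22)*(-64 + 149) = -199*85 = -16915)
N(V, S) = 4 + 2*V*(-3 + S + S²) (N(V, S) = 4 + (V + V)*(S + (-3 + S²)) = 4 + (2*V)*(-3 + S + S²) = 4 + 2*V*(-3 + S + S²))
x*178 + N(6, -9) = -16915*178 + (4 + 2*(-9)*6 + 2*6*(-3 + (-9)²)) = -3010870 + (4 - 108 + 2*6*(-3 + 81)) = -3010870 + (4 - 108 + 2*6*78) = -3010870 + (4 - 108 + 936) = -3010870 + 832 = -3010038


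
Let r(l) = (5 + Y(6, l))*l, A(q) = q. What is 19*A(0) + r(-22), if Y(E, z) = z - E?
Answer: 506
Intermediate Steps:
r(l) = l*(-1 + l) (r(l) = (5 + (l - 1*6))*l = (5 + (l - 6))*l = (5 + (-6 + l))*l = (-1 + l)*l = l*(-1 + l))
19*A(0) + r(-22) = 19*0 - 22*(-1 - 22) = 0 - 22*(-23) = 0 + 506 = 506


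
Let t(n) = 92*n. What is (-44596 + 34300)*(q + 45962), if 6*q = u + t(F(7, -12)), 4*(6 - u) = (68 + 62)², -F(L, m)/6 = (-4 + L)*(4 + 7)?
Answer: -434726292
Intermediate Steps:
F(L, m) = 264 - 66*L (F(L, m) = -6*(-4 + L)*(4 + 7) = -6*(-4 + L)*11 = -6*(-44 + 11*L) = 264 - 66*L)
u = -4219 (u = 6 - (68 + 62)²/4 = 6 - ¼*130² = 6 - ¼*16900 = 6 - 4225 = -4219)
q = -22435/6 (q = (-4219 + 92*(264 - 66*7))/6 = (-4219 + 92*(264 - 462))/6 = (-4219 + 92*(-198))/6 = (-4219 - 18216)/6 = (⅙)*(-22435) = -22435/6 ≈ -3739.2)
(-44596 + 34300)*(q + 45962) = (-44596 + 34300)*(-22435/6 + 45962) = -10296*253337/6 = -434726292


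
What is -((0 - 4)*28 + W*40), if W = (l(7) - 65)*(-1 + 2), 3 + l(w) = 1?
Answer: 2792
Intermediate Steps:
l(w) = -2 (l(w) = -3 + 1 = -2)
W = -67 (W = (-2 - 65)*(-1 + 2) = -67*1 = -67)
-((0 - 4)*28 + W*40) = -((0 - 4)*28 - 67*40) = -(-4*28 - 2680) = -(-112 - 2680) = -1*(-2792) = 2792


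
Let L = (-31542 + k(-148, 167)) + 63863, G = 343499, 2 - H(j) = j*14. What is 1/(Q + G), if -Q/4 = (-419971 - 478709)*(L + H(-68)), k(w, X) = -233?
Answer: 1/118777081739 ≈ 8.4191e-12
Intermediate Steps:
H(j) = 2 - 14*j (H(j) = 2 - j*14 = 2 - 14*j)
L = 32088 (L = (-31542 - 233) + 63863 = -31775 + 63863 = 32088)
Q = 118776738240 (Q = -4*(-419971 - 478709)*(32088 + (2 - 14*(-68))) = -(-3594720)*(32088 + (2 + 952)) = -(-3594720)*(32088 + 954) = -(-3594720)*33042 = -4*(-29694184560) = 118776738240)
1/(Q + G) = 1/(118776738240 + 343499) = 1/118777081739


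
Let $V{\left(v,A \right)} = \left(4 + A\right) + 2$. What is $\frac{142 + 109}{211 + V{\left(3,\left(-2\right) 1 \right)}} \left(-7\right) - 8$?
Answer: $- \frac{3477}{215} \approx -16.172$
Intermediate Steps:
$V{\left(v,A \right)} = 6 + A$
$\frac{142 + 109}{211 + V{\left(3,\left(-2\right) 1 \right)}} \left(-7\right) - 8 = \frac{142 + 109}{211 + \left(6 - 2\right)} \left(-7\right) - 8 = \frac{251}{211 + \left(6 - 2\right)} \left(-7\right) - 8 = \frac{251}{211 + 4} \left(-7\right) - 8 = \frac{251}{215} \left(-7\right) - 8 = - \frac{1757}{215} - 8 = - \frac{3477}{215}$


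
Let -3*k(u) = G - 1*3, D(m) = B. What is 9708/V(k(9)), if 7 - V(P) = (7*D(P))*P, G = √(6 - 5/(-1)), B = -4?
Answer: 436860/343 + 116496*√11/343 ≈ 2400.1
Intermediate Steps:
D(m) = -4
G = √11 (G = √(6 - 5*(-1)) = √(6 + 5) = √11 ≈ 3.3166)
k(u) = 1 - √11/3 (k(u) = -(√11 - 1*3)/3 = -(√11 - 3)/3 = -(-3 + √11)/3 = 1 - √11/3)
V(P) = 7 + 28*P (V(P) = 7 - 7*(-4)*P = 7 - (-28)*P = 7 + 28*P)
9708/V(k(9)) = 9708/(7 + 28*(1 - √11/3)) = 9708/(7 + (28 - 28*√11/3)) = 9708/(35 - 28*√11/3)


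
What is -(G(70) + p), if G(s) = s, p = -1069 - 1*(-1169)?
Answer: -170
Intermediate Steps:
p = 100 (p = -1069 + 1169 = 100)
-(G(70) + p) = -(70 + 100) = -1*170 = -170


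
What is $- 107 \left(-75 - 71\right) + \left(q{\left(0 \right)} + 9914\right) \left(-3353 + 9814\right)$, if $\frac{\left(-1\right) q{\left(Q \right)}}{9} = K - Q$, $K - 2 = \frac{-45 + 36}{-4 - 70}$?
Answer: $\frac{4732048831}{74} \approx 6.3947 \cdot 10^{7}$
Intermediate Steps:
$K = \frac{157}{74}$ ($K = 2 + \frac{-45 + 36}{-4 - 70} = 2 - \frac{9}{-74} = 2 - - \frac{9}{74} = 2 + \frac{9}{74} = \frac{157}{74} \approx 2.1216$)
$q{\left(Q \right)} = - \frac{1413}{74} + 9 Q$ ($q{\left(Q \right)} = - 9 \left(\frac{157}{74} - Q\right) = - \frac{1413}{74} + 9 Q$)
$- 107 \left(-75 - 71\right) + \left(q{\left(0 \right)} + 9914\right) \left(-3353 + 9814\right) = - 107 \left(-75 - 71\right) + \left(\left(- \frac{1413}{74} + 9 \cdot 0\right) + 9914\right) \left(-3353 + 9814\right) = \left(-107\right) \left(-146\right) + \left(\left(- \frac{1413}{74} + 0\right) + 9914\right) 6461 = 15622 + \left(- \frac{1413}{74} + 9914\right) 6461 = 15622 + \frac{732223}{74} \cdot 6461 = 15622 + \frac{4730892803}{74} = \frac{4732048831}{74}$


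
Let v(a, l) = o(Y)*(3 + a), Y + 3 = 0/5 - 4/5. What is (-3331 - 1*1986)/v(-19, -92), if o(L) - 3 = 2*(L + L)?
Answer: -26585/976 ≈ -27.239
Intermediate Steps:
Y = -19/5 (Y = -3 + (0/5 - 4/5) = -3 + (0*(1/5) - 4*1/5) = -3 + (0 - 4/5) = -3 - 4/5 = -19/5 ≈ -3.8000)
o(L) = 3 + 4*L (o(L) = 3 + 2*(L + L) = 3 + 2*(2*L) = 3 + 4*L)
v(a, l) = -183/5 - 61*a/5 (v(a, l) = (3 + 4*(-19/5))*(3 + a) = (3 - 76/5)*(3 + a) = -61*(3 + a)/5 = -183/5 - 61*a/5)
(-3331 - 1*1986)/v(-19, -92) = (-3331 - 1*1986)/(-183/5 - 61/5*(-19)) = (-3331 - 1986)/(-183/5 + 1159/5) = -5317/976/5 = -5317*5/976 = -26585/976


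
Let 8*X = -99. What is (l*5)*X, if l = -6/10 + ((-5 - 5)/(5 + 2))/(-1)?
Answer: -2871/56 ≈ -51.268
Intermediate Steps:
X = -99/8 (X = (1/8)*(-99) = -99/8 ≈ -12.375)
l = 29/35 (l = -6*1/10 - 10/7*(-1) = -3/5 - 10*1/7*(-1) = -3/5 - 10/7*(-1) = -3/5 + 10/7 = 29/35 ≈ 0.82857)
(l*5)*X = ((29/35)*5)*(-99/8) = (29/7)*(-99/8) = -2871/56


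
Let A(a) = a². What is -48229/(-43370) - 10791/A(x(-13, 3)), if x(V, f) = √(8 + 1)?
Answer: -51952401/43370 ≈ -1197.9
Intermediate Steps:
x(V, f) = 3 (x(V, f) = √9 = 3)
-48229/(-43370) - 10791/A(x(-13, 3)) = -48229/(-43370) - 10791/(3²) = -48229*(-1/43370) - 10791/9 = 48229/43370 - 10791*⅑ = 48229/43370 - 1199 = -51952401/43370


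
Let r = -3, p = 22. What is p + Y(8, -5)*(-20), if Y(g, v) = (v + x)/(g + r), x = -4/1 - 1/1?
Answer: 62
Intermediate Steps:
x = -5 (x = -4*1 - 1*1 = -4 - 1 = -5)
Y(g, v) = (-5 + v)/(-3 + g) (Y(g, v) = (v - 5)/(g - 3) = (-5 + v)/(-3 + g))
p + Y(8, -5)*(-20) = 22 + ((-5 - 5)/(-3 + 8))*(-20) = 22 + (-10/5)*(-20) = 22 + ((⅕)*(-10))*(-20) = 22 - 2*(-20) = 22 + 40 = 62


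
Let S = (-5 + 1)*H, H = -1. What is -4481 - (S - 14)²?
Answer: -4581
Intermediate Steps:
S = 4 (S = (-5 + 1)*(-1) = -4*(-1) = 4)
-4481 - (S - 14)² = -4481 - (4 - 14)² = -4481 - 1*(-10)² = -4481 - 1*100 = -4481 - 100 = -4581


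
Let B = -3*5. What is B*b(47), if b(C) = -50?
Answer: 750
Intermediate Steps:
B = -15
B*b(47) = -15*(-50) = 750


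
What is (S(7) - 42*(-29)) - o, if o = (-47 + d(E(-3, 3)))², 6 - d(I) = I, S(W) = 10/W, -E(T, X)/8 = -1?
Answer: -8271/7 ≈ -1181.6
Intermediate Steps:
E(T, X) = 8 (E(T, X) = -8*(-1) = 8)
d(I) = 6 - I
o = 2401 (o = (-47 + (6 - 1*8))² = (-47 + (6 - 8))² = (-47 - 2)² = (-49)² = 2401)
(S(7) - 42*(-29)) - o = (10/7 - 42*(-29)) - 1*2401 = (10*(⅐) + 1218) - 2401 = (10/7 + 1218) - 2401 = 8536/7 - 2401 = -8271/7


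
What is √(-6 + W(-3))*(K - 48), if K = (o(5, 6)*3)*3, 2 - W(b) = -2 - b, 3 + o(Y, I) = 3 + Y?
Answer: -3*I*√5 ≈ -6.7082*I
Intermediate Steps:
o(Y, I) = Y (o(Y, I) = -3 + (3 + Y) = Y)
W(b) = 4 + b (W(b) = 2 - (-2 - b) = 2 + (2 + b) = 4 + b)
K = 45 (K = (5*3)*3 = 15*3 = 45)
√(-6 + W(-3))*(K - 48) = √(-6 + (4 - 3))*(45 - 48) = √(-6 + 1)*(-3) = √(-5)*(-3) = (I*√5)*(-3) = -3*I*√5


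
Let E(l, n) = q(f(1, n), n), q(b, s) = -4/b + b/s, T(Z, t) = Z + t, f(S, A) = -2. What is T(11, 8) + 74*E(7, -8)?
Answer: 371/2 ≈ 185.50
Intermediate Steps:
E(l, n) = 2 - 2/n (E(l, n) = -4/(-2) - 2/n = -4*(-½) - 2/n = 2 - 2/n)
T(11, 8) + 74*E(7, -8) = (11 + 8) + 74*(2 - 2/(-8)) = 19 + 74*(2 - 2*(-⅛)) = 19 + 74*(2 + ¼) = 19 + 74*(9/4) = 19 + 333/2 = 371/2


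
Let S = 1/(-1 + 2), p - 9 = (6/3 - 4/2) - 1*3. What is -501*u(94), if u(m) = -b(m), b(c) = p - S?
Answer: 2505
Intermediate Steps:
p = 6 (p = 9 + ((6/3 - 4/2) - 1*3) = 9 + ((6*(⅓) - 4*½) - 3) = 9 + ((2 - 2) - 3) = 9 + (0 - 3) = 9 - 3 = 6)
S = 1 (S = 1/1 = 1)
b(c) = 5 (b(c) = 6 - 1*1 = 6 - 1 = 5)
u(m) = -5 (u(m) = -1*5 = -5)
-501*u(94) = -501*(-5) = 2505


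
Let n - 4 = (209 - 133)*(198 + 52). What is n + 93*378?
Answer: 54158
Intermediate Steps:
n = 19004 (n = 4 + (209 - 133)*(198 + 52) = 4 + 76*250 = 4 + 19000 = 19004)
n + 93*378 = 19004 + 93*378 = 19004 + 35154 = 54158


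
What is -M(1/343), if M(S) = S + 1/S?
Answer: -117650/343 ≈ -343.00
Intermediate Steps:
-M(1/343) = -(1/343 + 1/(1/343)) = -(1/343 + 343) = -1*117650/343 = -117650/343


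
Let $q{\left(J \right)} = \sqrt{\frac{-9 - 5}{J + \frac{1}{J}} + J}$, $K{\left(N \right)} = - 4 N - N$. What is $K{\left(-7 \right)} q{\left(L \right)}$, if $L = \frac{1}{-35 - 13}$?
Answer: $\frac{7 \sqrt{207111165}}{5532} \approx 18.21$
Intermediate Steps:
$L = - \frac{1}{48}$ ($L = \frac{1}{-48} = - \frac{1}{48} \approx -0.020833$)
$K{\left(N \right)} = - 5 N$
$q{\left(J \right)} = \sqrt{J - \frac{14}{J + \frac{1}{J}}}$ ($q{\left(J \right)} = \sqrt{- \frac{14}{J + \frac{1}{J}} + J} = \sqrt{J - \frac{14}{J + \frac{1}{J}}}$)
$K{\left(-7 \right)} q{\left(L \right)} = \left(-5\right) \left(-7\right) \sqrt{- \frac{-13 + \left(- \frac{1}{48}\right)^{2}}{48 \left(1 + \left(- \frac{1}{48}\right)^{2}\right)}} = 35 \sqrt{- \frac{-13 + \frac{1}{2304}}{48 \left(1 + \frac{1}{2304}\right)}} = 35 \sqrt{\left(- \frac{1}{48}\right) \frac{1}{\frac{2305}{2304}} \left(- \frac{29951}{2304}\right)} = 35 \sqrt{\left(- \frac{1}{48}\right) \frac{2304}{2305} \left(- \frac{29951}{2304}\right)} = 35 \sqrt{\frac{29951}{110640}} = 35 \frac{\sqrt{207111165}}{27660} = \frac{7 \sqrt{207111165}}{5532}$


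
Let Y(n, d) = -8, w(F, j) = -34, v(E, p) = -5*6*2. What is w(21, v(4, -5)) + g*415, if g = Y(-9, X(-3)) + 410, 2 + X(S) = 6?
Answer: 166796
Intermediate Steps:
v(E, p) = -60 (v(E, p) = -30*2 = -60)
X(S) = 4 (X(S) = -2 + 6 = 4)
g = 402 (g = -8 + 410 = 402)
w(21, v(4, -5)) + g*415 = -34 + 402*415 = -34 + 166830 = 166796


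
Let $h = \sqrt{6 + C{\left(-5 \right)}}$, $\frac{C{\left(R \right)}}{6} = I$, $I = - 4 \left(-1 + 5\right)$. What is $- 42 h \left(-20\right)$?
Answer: $2520 i \sqrt{10} \approx 7968.9 i$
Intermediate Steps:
$I = -16$ ($I = \left(-4\right) 4 = -16$)
$C{\left(R \right)} = -96$ ($C{\left(R \right)} = 6 \left(-16\right) = -96$)
$h = 3 i \sqrt{10}$ ($h = \sqrt{6 - 96} = \sqrt{-90} = 3 i \sqrt{10} \approx 9.4868 i$)
$- 42 h \left(-20\right) = - 42 \cdot 3 i \sqrt{10} \left(-20\right) = - 126 i \sqrt{10} \left(-20\right) = 2520 i \sqrt{10}$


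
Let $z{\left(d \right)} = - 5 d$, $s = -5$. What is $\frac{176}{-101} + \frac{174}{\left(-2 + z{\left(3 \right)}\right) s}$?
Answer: $\frac{2614}{8585} \approx 0.30448$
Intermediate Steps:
$\frac{176}{-101} + \frac{174}{\left(-2 + z{\left(3 \right)}\right) s} = \frac{176}{-101} + \frac{174}{\left(-2 - 15\right) \left(-5\right)} = 176 \left(- \frac{1}{101}\right) + \frac{174}{\left(-2 - 15\right) \left(-5\right)} = - \frac{176}{101} + \frac{174}{\left(-17\right) \left(-5\right)} = - \frac{176}{101} + \frac{174}{85} = \frac{2614}{8585}$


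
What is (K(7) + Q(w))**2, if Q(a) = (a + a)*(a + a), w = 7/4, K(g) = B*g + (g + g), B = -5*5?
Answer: 354025/16 ≈ 22127.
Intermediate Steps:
B = -25
K(g) = -23*g (K(g) = -25*g + (g + g) = -25*g + 2*g = -23*g)
w = 7/4 (w = 7*(1/4) = 7/4 ≈ 1.7500)
Q(a) = 4*a**2 (Q(a) = (2*a)*(2*a) = 4*a**2)
(K(7) + Q(w))**2 = (-23*7 + 4*(7/4)**2)**2 = (-161 + 4*(49/16))**2 = (-161 + 49/4)**2 = (-595/4)**2 = 354025/16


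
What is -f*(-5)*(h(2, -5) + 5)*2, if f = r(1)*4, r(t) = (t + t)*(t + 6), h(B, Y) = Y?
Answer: 0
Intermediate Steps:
r(t) = 2*t*(6 + t) (r(t) = (2*t)*(6 + t) = 2*t*(6 + t))
f = 56 (f = (2*1*(6 + 1))*4 = (2*1*7)*4 = 14*4 = 56)
-f*(-5)*(h(2, -5) + 5)*2 = -56*(-5)*(-5 + 5)*2 = -(-280)*0*2 = -(-280)*0 = -1*0 = 0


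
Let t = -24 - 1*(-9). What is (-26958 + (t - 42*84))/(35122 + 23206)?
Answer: -30501/58328 ≈ -0.52292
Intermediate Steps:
t = -15 (t = -24 + 9 = -15)
(-26958 + (t - 42*84))/(35122 + 23206) = (-26958 + (-15 - 42*84))/(35122 + 23206) = (-26958 + (-15 - 3528))/58328 = (-26958 - 3543)*(1/58328) = -30501*1/58328 = -30501/58328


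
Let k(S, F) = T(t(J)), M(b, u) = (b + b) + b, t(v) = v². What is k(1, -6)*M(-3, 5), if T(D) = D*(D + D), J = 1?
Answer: -18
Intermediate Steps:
T(D) = 2*D² (T(D) = D*(2*D) = 2*D²)
M(b, u) = 3*b (M(b, u) = 2*b + b = 3*b)
k(S, F) = 2 (k(S, F) = 2*(1²)² = 2*1² = 2*1 = 2)
k(1, -6)*M(-3, 5) = 2*(3*(-3)) = 2*(-9) = -18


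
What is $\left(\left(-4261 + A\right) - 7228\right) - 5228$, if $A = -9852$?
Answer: $-26569$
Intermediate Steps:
$\left(\left(-4261 + A\right) - 7228\right) - 5228 = \left(\left(-4261 - 9852\right) - 7228\right) - 5228 = \left(-14113 - 7228\right) - 5228 = -21341 - 5228 = -26569$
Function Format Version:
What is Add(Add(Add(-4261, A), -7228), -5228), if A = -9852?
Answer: -26569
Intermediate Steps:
Add(Add(Add(-4261, A), -7228), -5228) = Add(Add(Add(-4261, -9852), -7228), -5228) = Add(Add(-14113, -7228), -5228) = Add(-21341, -5228) = -26569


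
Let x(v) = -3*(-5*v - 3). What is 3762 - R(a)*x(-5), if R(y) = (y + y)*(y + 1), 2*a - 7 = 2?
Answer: 7029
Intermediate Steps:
a = 9/2 (a = 7/2 + (½)*2 = 7/2 + 1 = 9/2 ≈ 4.5000)
x(v) = 9 + 15*v (x(v) = -3*(-3 - 5*v) = 9 + 15*v)
R(y) = 2*y*(1 + y) (R(y) = (2*y)*(1 + y) = 2*y*(1 + y))
3762 - R(a)*x(-5) = 3762 - 2*(9/2)*(1 + 9/2)*(9 + 15*(-5)) = 3762 - 2*(9/2)*(11/2)*(9 - 75) = 3762 - 99*(-66)/2 = 3762 - 1*(-3267) = 3762 + 3267 = 7029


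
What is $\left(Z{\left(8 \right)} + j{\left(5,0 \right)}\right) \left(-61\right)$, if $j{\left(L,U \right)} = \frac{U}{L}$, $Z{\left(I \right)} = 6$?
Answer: $-366$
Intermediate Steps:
$\left(Z{\left(8 \right)} + j{\left(5,0 \right)}\right) \left(-61\right) = \left(6 + \frac{0}{5}\right) \left(-61\right) = \left(6 + 0 \cdot \frac{1}{5}\right) \left(-61\right) = \left(6 + 0\right) \left(-61\right) = 6 \left(-61\right) = -366$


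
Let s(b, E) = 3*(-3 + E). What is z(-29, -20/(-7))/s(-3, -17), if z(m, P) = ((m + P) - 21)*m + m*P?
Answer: -899/42 ≈ -21.405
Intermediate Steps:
z(m, P) = P*m + m*(-21 + P + m) (z(m, P) = ((P + m) - 21)*m + P*m = (-21 + P + m)*m + P*m = m*(-21 + P + m) + P*m = P*m + m*(-21 + P + m))
s(b, E) = -9 + 3*E
z(-29, -20/(-7))/s(-3, -17) = (-29*(-21 - 29 + 2*(-20/(-7))))/(-9 + 3*(-17)) = (-29*(-21 - 29 + 2*(-20*(-1/7))))/(-9 - 51) = -29*(-21 - 29 + 2*(20/7))/(-60) = -29*(-21 - 29 + 40/7)*(-1/60) = -29*(-310/7)*(-1/60) = (8990/7)*(-1/60) = -899/42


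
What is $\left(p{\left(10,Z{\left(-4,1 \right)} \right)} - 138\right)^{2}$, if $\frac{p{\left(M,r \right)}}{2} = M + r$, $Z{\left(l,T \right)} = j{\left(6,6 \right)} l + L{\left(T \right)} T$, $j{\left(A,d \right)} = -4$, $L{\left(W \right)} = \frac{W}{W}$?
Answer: $7056$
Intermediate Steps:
$L{\left(W \right)} = 1$
$Z{\left(l,T \right)} = T - 4 l$ ($Z{\left(l,T \right)} = - 4 l + 1 T = - 4 l + T = T - 4 l$)
$p{\left(M,r \right)} = 2 M + 2 r$ ($p{\left(M,r \right)} = 2 \left(M + r\right) = 2 M + 2 r$)
$\left(p{\left(10,Z{\left(-4,1 \right)} \right)} - 138\right)^{2} = \left(\left(2 \cdot 10 + 2 \left(1 - -16\right)\right) - 138\right)^{2} = \left(\left(20 + 2 \left(1 + 16\right)\right) - 138\right)^{2} = \left(\left(20 + 2 \cdot 17\right) - 138\right)^{2} = \left(\left(20 + 34\right) - 138\right)^{2} = \left(54 - 138\right)^{2} = \left(-84\right)^{2} = 7056$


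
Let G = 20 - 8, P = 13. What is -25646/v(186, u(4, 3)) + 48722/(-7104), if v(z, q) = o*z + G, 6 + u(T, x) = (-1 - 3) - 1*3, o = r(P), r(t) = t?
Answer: -25048637/1438560 ≈ -17.412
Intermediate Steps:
G = 12
o = 13
u(T, x) = -13 (u(T, x) = -6 + ((-1 - 3) - 1*3) = -6 + (-4 - 3) = -6 - 7 = -13)
v(z, q) = 12 + 13*z (v(z, q) = 13*z + 12 = 12 + 13*z)
-25646/v(186, u(4, 3)) + 48722/(-7104) = -25646/(12 + 13*186) + 48722/(-7104) = -25646/(12 + 2418) + 48722*(-1/7104) = -25646/2430 - 24361/3552 = -25646*1/2430 - 24361/3552 = -12823/1215 - 24361/3552 = -25048637/1438560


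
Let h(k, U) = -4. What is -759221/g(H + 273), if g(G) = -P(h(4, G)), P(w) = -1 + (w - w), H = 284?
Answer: -759221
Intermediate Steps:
P(w) = -1 (P(w) = -1 + 0 = -1)
g(G) = 1 (g(G) = -1*(-1) = 1)
-759221/g(H + 273) = -759221/1 = -759221*1 = -759221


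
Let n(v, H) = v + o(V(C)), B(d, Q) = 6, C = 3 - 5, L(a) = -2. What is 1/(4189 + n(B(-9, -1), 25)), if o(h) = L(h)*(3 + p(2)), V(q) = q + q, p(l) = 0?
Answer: 1/4189 ≈ 0.00023872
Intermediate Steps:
C = -2
V(q) = 2*q
o(h) = -6 (o(h) = -2*(3 + 0) = -2*3 = -6)
n(v, H) = -6 + v (n(v, H) = v - 6 = -6 + v)
1/(4189 + n(B(-9, -1), 25)) = 1/(4189 + (-6 + 6)) = 1/(4189 + 0) = 1/4189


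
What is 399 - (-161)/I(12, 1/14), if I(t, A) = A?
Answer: 2653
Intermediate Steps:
399 - (-161)/I(12, 1/14) = 399 - (-161)/(1/14) = 399 - (-161)/1/14 = 399 - (-161)*14 = 399 - 1*(-2254) = 399 + 2254 = 2653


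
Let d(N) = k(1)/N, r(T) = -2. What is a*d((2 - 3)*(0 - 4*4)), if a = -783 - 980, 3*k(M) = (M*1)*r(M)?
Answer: 1763/24 ≈ 73.458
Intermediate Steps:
k(M) = -2*M/3 (k(M) = ((M*1)*(-2))/3 = (M*(-2))/3 = (-2*M)/3 = -2*M/3)
d(N) = -2/(3*N) (d(N) = (-⅔*1)/N = -2/(3*N))
a = -1763
a*d((2 - 3)*(0 - 4*4)) = -(-3526)/(3*((2 - 3)*(0 - 4*4))) = -(-3526)/(3*((-(0 - 16)))) = -(-3526)/(3*((-1*(-16)))) = -(-3526)/(3*16) = -1763*(-1/24) = 1763/24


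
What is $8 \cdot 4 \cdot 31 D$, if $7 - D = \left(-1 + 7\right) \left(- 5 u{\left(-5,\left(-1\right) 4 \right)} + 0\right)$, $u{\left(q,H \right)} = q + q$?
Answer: $-290656$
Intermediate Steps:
$u{\left(q,H \right)} = 2 q$
$D = -293$ ($D = 7 - \left(-1 + 7\right) \left(- 5 \cdot 2 \left(-5\right) + 0\right) = 7 - 6 \left(\left(-5\right) \left(-10\right) + 0\right) = 7 - 6 \left(50 + 0\right) = 7 - 6 \cdot 50 = 7 - 300 = -293$)
$8 \cdot 4 \cdot 31 D = 8 \cdot 4 \cdot 31 \left(-293\right) = 32 \cdot 31 \left(-293\right) = 992 \left(-293\right) = -290656$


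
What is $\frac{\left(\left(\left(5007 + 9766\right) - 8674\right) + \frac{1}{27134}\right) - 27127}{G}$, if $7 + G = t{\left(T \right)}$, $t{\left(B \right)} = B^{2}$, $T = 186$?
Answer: $- \frac{570573751}{938537926} \approx -0.60794$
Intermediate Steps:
$G = 34589$ ($G = -7 + 186^{2} = -7 + 34596 = 34589$)
$\frac{\left(\left(\left(5007 + 9766\right) - 8674\right) + \frac{1}{27134}\right) - 27127}{G} = \frac{\left(\left(\left(5007 + 9766\right) - 8674\right) + \frac{1}{27134}\right) - 27127}{34589} = \left(\left(\left(14773 - 8674\right) + \frac{1}{27134}\right) - 27127\right) \frac{1}{34589} = \left(\left(6099 + \frac{1}{27134}\right) - 27127\right) \frac{1}{34589} = \left(\frac{165490267}{27134} - 27127\right) \frac{1}{34589} = \left(- \frac{570573751}{27134}\right) \frac{1}{34589} = - \frac{570573751}{938537926}$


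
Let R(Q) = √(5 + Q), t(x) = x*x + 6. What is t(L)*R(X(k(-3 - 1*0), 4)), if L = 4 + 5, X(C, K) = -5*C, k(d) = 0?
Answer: 87*√5 ≈ 194.54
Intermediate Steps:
L = 9
t(x) = 6 + x² (t(x) = x² + 6 = 6 + x²)
t(L)*R(X(k(-3 - 1*0), 4)) = (6 + 9²)*√(5 - 5*0) = (6 + 81)*√(5 + 0) = 87*√5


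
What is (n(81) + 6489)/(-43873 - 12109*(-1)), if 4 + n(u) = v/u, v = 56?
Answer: -525341/2572884 ≈ -0.20418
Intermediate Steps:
n(u) = -4 + 56/u
(n(81) + 6489)/(-43873 - 12109*(-1)) = ((-4 + 56/81) + 6489)/(-43873 - 12109*(-1)) = ((-4 + 56*(1/81)) + 6489)/(-43873 + 12109) = ((-4 + 56/81) + 6489)/(-31764) = (-268/81 + 6489)*(-1/31764) = (525341/81)*(-1/31764) = -525341/2572884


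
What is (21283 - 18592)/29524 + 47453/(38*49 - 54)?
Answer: 351466925/13344848 ≈ 26.337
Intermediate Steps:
(21283 - 18592)/29524 + 47453/(38*49 - 54) = 2691*(1/29524) + 47453/(1862 - 54) = 2691/29524 + 47453/1808 = 351466925/13344848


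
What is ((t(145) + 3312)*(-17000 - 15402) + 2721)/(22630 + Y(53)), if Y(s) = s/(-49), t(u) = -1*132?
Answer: -5048746311/1108817 ≈ -4553.3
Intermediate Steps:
t(u) = -132
Y(s) = -s/49 (Y(s) = s*(-1/49) = -s/49)
((t(145) + 3312)*(-17000 - 15402) + 2721)/(22630 + Y(53)) = ((-132 + 3312)*(-17000 - 15402) + 2721)/(22630 - 1/49*53) = (3180*(-32402) + 2721)/(22630 - 53/49) = (-103038360 + 2721)/(1108817/49) = -103035639*49/1108817 = -5048746311/1108817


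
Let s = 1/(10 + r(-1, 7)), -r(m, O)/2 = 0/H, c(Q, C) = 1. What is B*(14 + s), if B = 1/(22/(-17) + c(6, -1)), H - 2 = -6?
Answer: -2397/50 ≈ -47.940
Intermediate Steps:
H = -4 (H = 2 - 6 = -4)
r(m, O) = 0 (r(m, O) = -0/(-4) = -0*(-1)/4 = -2*0 = 0)
s = 1/10 (s = 1/(10 + 0) = 1/10 ≈ 0.10000)
B = -17/5 (B = 1/(22/(-17) + 1) = 1/(22*(-1/17) + 1) = 1/(-22/17 + 1) = 1/(-5/17) = -17/5 ≈ -3.4000)
B*(14 + s) = -17*(14 + 1/10)/5 = -17/5*141/10 = -2397/50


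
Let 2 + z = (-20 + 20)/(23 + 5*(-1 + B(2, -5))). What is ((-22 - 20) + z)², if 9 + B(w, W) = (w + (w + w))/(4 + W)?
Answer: 1936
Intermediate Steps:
B(w, W) = -9 + 3*w/(4 + W) (B(w, W) = -9 + (w + (w + w))/(4 + W) = -9 + (w + 2*w)/(4 + W) = -9 + (3*w)/(4 + W) = -9 + 3*w/(4 + W))
z = -2 (z = -2 + (-20 + 20)/(23 + 5*(-1 + 3*(-12 + 2 - 3*(-5))/(4 - 5))) = -2 + 0/(23 + 5*(-1 + 3*(-12 + 2 + 15)/(-1))) = -2 + 0/(23 + 5*(-1 + 3*(-1)*5)) = -2 + 0/(23 + 5*(-1 - 15)) = -2 + 0/(23 + 5*(-16)) = -2 + 0/(23 - 80) = -2 + 0/(-57) = -2 + 0*(-1/57) = -2 + 0 = -2)
((-22 - 20) + z)² = ((-22 - 20) - 2)² = (-42 - 2)² = (-44)² = 1936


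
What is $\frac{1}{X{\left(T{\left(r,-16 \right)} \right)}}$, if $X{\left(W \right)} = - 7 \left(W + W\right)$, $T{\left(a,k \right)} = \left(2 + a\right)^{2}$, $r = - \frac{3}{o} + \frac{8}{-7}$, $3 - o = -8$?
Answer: $- \frac{847}{4050} \approx -0.20914$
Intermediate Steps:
$o = 11$ ($o = 3 - -8 = 3 + 8 = 11$)
$r = - \frac{109}{77}$ ($r = - \frac{3}{11} + \frac{8}{-7} = \left(-3\right) \frac{1}{11} + 8 \left(- \frac{1}{7}\right) = - \frac{3}{11} - \frac{8}{7} = - \frac{109}{77} \approx -1.4156$)
$X{\left(W \right)} = - 14 W$ ($X{\left(W \right)} = - 7 \cdot 2 W = - 14 W$)
$\frac{1}{X{\left(T{\left(r,-16 \right)} \right)}} = \frac{1}{\left(-14\right) \left(2 - \frac{109}{77}\right)^{2}} = \frac{1}{\left(-14\right) \left(\frac{45}{77}\right)^{2}} = \frac{1}{\left(-14\right) \frac{2025}{5929}} = \frac{1}{- \frac{4050}{847}} = - \frac{847}{4050}$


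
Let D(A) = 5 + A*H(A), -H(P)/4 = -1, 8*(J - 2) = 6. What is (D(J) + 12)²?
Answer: 784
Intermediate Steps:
J = 11/4 (J = 2 + (⅛)*6 = 2 + ¾ = 11/4 ≈ 2.7500)
H(P) = 4 (H(P) = -4*(-1) = 4)
D(A) = 5 + 4*A (D(A) = 5 + A*4 = 5 + 4*A)
(D(J) + 12)² = ((5 + 4*(11/4)) + 12)² = ((5 + 11) + 12)² = (16 + 12)² = 28² = 784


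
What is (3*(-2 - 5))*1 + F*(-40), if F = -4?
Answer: 139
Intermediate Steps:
(3*(-2 - 5))*1 + F*(-40) = (3*(-2 - 5))*1 - 4*(-40) = (3*(-7))*1 + 160 = -21*1 + 160 = -21 + 160 = 139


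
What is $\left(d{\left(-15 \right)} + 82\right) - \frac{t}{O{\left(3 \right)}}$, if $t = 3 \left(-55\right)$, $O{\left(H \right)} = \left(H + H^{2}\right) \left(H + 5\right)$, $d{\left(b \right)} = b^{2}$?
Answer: $\frac{9879}{32} \approx 308.72$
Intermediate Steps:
$O{\left(H \right)} = \left(5 + H\right) \left(H + H^{2}\right)$ ($O{\left(H \right)} = \left(H + H^{2}\right) \left(5 + H\right) = \left(5 + H\right) \left(H + H^{2}\right)$)
$t = -165$
$\left(d{\left(-15 \right)} + 82\right) - \frac{t}{O{\left(3 \right)}} = \left(\left(-15\right)^{2} + 82\right) - - \frac{165}{3 \left(5 + 3^{2} + 6 \cdot 3\right)} = \left(225 + 82\right) - - \frac{165}{3 \left(5 + 9 + 18\right)} = 307 - - \frac{165}{3 \cdot 32} = 307 - - \frac{165}{96} = 307 - \left(-165\right) \frac{1}{96} = 307 - - \frac{55}{32} = 307 + \frac{55}{32} = \frac{9879}{32}$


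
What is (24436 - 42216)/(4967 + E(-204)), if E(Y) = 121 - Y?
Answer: -635/189 ≈ -3.3598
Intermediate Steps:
(24436 - 42216)/(4967 + E(-204)) = (24436 - 42216)/(4967 + (121 - 1*(-204))) = -17780/(4967 + (121 + 204)) = -17780/(4967 + 325) = -17780/5292 = -17780*1/5292 = -635/189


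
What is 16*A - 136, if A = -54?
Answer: -1000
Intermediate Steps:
16*A - 136 = 16*(-54) - 136 = -864 - 136 = -1000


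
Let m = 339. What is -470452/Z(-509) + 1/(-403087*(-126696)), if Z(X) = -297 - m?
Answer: 667382038283615/902228019752 ≈ 739.70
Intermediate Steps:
Z(X) = -636 (Z(X) = -297 - 1*339 = -297 - 339 = -636)
-470452/Z(-509) + 1/(-403087*(-126696)) = -470452/(-636) + 1/(-403087*(-126696)) = -470452*(-1/636) - 1/403087*(-1/126696) = 117613/159 + 1/51069510552 = 667382038283615/902228019752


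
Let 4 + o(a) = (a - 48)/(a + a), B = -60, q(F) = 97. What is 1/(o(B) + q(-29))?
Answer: 10/939 ≈ 0.010650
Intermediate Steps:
o(a) = -4 + (-48 + a)/(2*a) (o(a) = -4 + (a - 48)/(a + a) = -4 + (-48 + a)/((2*a)) = -4 + (-48 + a)*(1/(2*a)) = -4 + (-48 + a)/(2*a))
1/(o(B) + q(-29)) = 1/((-7/2 - 24/(-60)) + 97) = 1/((-7/2 - 24*(-1/60)) + 97) = 1/((-7/2 + ⅖) + 97) = 1/(-31/10 + 97) = 1/(939/10) = 10/939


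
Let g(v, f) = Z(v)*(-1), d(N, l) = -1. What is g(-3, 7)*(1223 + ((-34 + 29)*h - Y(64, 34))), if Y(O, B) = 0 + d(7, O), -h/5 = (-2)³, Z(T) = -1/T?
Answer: -1024/3 ≈ -341.33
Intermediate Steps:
h = 40 (h = -5*(-2)³ = -5*(-8) = 40)
g(v, f) = 1/v (g(v, f) = -1/v*(-1) = 1/v)
Y(O, B) = -1 (Y(O, B) = 0 - 1 = -1)
g(-3, 7)*(1223 + ((-34 + 29)*h - Y(64, 34))) = (1223 + ((-34 + 29)*40 - 1*(-1)))/(-3) = -(1223 + (-5*40 + 1))/3 = -(1223 + (-200 + 1))/3 = -(1223 - 199)/3 = -⅓*1024 = -1024/3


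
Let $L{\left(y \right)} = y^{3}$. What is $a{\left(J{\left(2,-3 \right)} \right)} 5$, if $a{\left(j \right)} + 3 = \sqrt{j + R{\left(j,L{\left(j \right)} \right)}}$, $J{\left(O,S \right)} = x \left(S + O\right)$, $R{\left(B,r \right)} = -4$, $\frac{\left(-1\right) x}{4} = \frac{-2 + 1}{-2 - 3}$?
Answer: $-15 + 4 i \sqrt{5} \approx -15.0 + 8.9443 i$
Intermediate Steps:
$x = - \frac{4}{5}$ ($x = - 4 \frac{-2 + 1}{-2 - 3} = - 4 \left(- \frac{1}{-5}\right) = - 4 \left(\left(-1\right) \left(- \frac{1}{5}\right)\right) = \left(-4\right) \frac{1}{5} = - \frac{4}{5} \approx -0.8$)
$J{\left(O,S \right)} = - \frac{4 O}{5} - \frac{4 S}{5}$ ($J{\left(O,S \right)} = - \frac{4 \left(S + O\right)}{5} = - \frac{4 \left(O + S\right)}{5} = - \frac{4 O}{5} - \frac{4 S}{5}$)
$a{\left(j \right)} = -3 + \sqrt{-4 + j}$ ($a{\left(j \right)} = -3 + \sqrt{j - 4} = -3 + \sqrt{-4 + j}$)
$a{\left(J{\left(2,-3 \right)} \right)} 5 = \left(-3 + \sqrt{-4 - - \frac{4}{5}}\right) 5 = \left(-3 + \sqrt{-4 + \left(- \frac{8}{5} + \frac{12}{5}\right)}\right) 5 = \left(-3 + \sqrt{-4 + \frac{4}{5}}\right) 5 = \left(-3 + \sqrt{- \frac{16}{5}}\right) 5 = \left(-3 + \frac{4 i \sqrt{5}}{5}\right) 5 = -15 + 4 i \sqrt{5}$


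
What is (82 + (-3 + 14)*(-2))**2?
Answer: 3600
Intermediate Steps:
(82 + (-3 + 14)*(-2))**2 = (82 + 11*(-2))**2 = (82 - 22)**2 = 60**2 = 3600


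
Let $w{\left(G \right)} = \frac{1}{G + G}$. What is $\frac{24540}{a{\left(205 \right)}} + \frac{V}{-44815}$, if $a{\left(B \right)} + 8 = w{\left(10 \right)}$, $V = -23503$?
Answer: $- \frac{7330488341}{2375195} \approx -3086.3$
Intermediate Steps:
$w{\left(G \right)} = \frac{1}{2 G}$
$a{\left(B \right)} = - \frac{159}{20}$ ($a{\left(B \right)} = -8 + \frac{1}{2 \cdot 10} = -8 + \frac{1}{2} \cdot \frac{1}{10} = -8 + \frac{1}{20} = - \frac{159}{20}$)
$\frac{24540}{a{\left(205 \right)}} + \frac{V}{-44815} = \frac{24540}{- \frac{159}{20}} - \frac{23503}{-44815} = 24540 \left(- \frac{20}{159}\right) - - \frac{23503}{44815} = - \frac{163600}{53} + \frac{23503}{44815} = - \frac{7330488341}{2375195}$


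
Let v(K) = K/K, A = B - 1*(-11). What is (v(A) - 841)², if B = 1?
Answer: 705600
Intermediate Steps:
A = 12 (A = 1 - 1*(-11) = 1 + 11 = 12)
v(K) = 1
(v(A) - 841)² = (1 - 841)² = (-840)² = 705600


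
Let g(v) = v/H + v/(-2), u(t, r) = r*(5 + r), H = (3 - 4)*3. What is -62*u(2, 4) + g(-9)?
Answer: -4449/2 ≈ -2224.5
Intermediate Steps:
H = -3 (H = -1*3 = -3)
g(v) = -5*v/6 (g(v) = v/(-3) + v/(-2) = v*(-1/3) + v*(-1/2) = -v/3 - v/2 = -5*v/6)
-62*u(2, 4) + g(-9) = -248*(5 + 4) - 5/6*(-9) = -248*9 + 15/2 = -62*36 + 15/2 = -2232 + 15/2 = -4449/2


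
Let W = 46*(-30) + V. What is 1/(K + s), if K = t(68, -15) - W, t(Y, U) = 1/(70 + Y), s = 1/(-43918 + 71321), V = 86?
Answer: 3781614/4893436057 ≈ 0.00077279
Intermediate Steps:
s = 1/27403 ≈ 3.6492e-5
W = -1294 (W = 46*(-30) + 86 = -1380 + 86 = -1294)
K = 178573/138 (K = 1/(70 + 68) - 1*(-1294) = 1/138 + 1294 = 178573/138 ≈ 1294.0)
1/(K + s) = 1/(178573/138 + 1/27403) = 1/(4893436057/3781614) = 3781614/4893436057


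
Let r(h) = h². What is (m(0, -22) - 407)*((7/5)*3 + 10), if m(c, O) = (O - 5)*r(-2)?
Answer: -7313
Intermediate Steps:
m(c, O) = -20 + 4*O (m(c, O) = (O - 5)*(-2)² = (-5 + O)*4 = -20 + 4*O)
(m(0, -22) - 407)*((7/5)*3 + 10) = ((-20 + 4*(-22)) - 407)*((7/5)*3 + 10) = ((-20 - 88) - 407)*((7*(⅕))*3 + 10) = (-108 - 407)*((7/5)*3 + 10) = -515*(21/5 + 10) = -515*71/5 = -7313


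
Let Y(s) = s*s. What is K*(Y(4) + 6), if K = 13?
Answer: 286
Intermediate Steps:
Y(s) = s²
K*(Y(4) + 6) = 13*(4² + 6) = 13*(16 + 6) = 13*22 = 286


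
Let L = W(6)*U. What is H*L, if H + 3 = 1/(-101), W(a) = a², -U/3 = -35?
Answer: -1149120/101 ≈ -11377.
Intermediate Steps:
U = 105 (U = -3*(-35) = 105)
L = 3780 (L = 6²*105 = 36*105 = 3780)
H = -304/101 (H = -3 + 1/(-101) = -3 - 1/101 = -304/101 ≈ -3.0099)
H*L = -304/101*3780 = -1149120/101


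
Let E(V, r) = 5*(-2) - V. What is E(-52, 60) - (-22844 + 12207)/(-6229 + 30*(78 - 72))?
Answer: 243421/6049 ≈ 40.242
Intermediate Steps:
E(V, r) = -10 - V
E(-52, 60) - (-22844 + 12207)/(-6229 + 30*(78 - 72)) = (-10 - 1*(-52)) - (-22844 + 12207)/(-6229 + 30*(78 - 72)) = (-10 + 52) - (-10637)/(-6229 + 30*6) = 42 - (-10637)/(-6229 + 180) = 42 - (-10637)/(-6049) = 42 - (-10637)*(-1)/6049 = 42 - 1*10637/6049 = 42 - 10637/6049 = 243421/6049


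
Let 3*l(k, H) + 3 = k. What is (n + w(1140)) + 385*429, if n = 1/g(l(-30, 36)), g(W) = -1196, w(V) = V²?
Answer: 1751858939/1196 ≈ 1.4648e+6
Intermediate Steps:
l(k, H) = -1 + k/3
n = -1/1196 (n = 1/(-1196) = -1/1196 ≈ -0.00083612)
(n + w(1140)) + 385*429 = (-1/1196 + 1140²) + 385*429 = (-1/1196 + 1299600) + 165165 = 1554321599/1196 + 165165 = 1751858939/1196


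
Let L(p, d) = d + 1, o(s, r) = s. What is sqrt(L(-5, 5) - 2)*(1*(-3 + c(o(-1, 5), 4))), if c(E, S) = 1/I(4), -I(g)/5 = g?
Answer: -61/10 ≈ -6.1000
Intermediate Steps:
I(g) = -5*g
L(p, d) = 1 + d
c(E, S) = -1/20 (c(E, S) = 1/(-5*4) = 1/(-20) = -1/20)
sqrt(L(-5, 5) - 2)*(1*(-3 + c(o(-1, 5), 4))) = sqrt((1 + 5) - 2)*(1*(-3 - 1/20)) = sqrt(6 - 2)*(1*(-61/20)) = sqrt(4)*(-61/20) = 2*(-61/20) = -61/10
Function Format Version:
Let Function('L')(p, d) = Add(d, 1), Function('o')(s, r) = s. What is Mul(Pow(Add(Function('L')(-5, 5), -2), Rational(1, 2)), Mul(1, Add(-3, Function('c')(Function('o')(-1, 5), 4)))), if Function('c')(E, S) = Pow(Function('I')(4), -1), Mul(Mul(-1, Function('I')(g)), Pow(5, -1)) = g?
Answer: Rational(-61, 10) ≈ -6.1000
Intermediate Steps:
Function('I')(g) = Mul(-5, g)
Function('L')(p, d) = Add(1, d)
Function('c')(E, S) = Rational(-1, 20) (Function('c')(E, S) = Pow(Mul(-5, 4), -1) = Pow(-20, -1) = Rational(-1, 20))
Mul(Pow(Add(Function('L')(-5, 5), -2), Rational(1, 2)), Mul(1, Add(-3, Function('c')(Function('o')(-1, 5), 4)))) = Mul(Pow(Add(Add(1, 5), -2), Rational(1, 2)), Mul(1, Add(-3, Rational(-1, 20)))) = Mul(Pow(Add(6, -2), Rational(1, 2)), Mul(1, Rational(-61, 20))) = Mul(Pow(4, Rational(1, 2)), Rational(-61, 20)) = Mul(2, Rational(-61, 20)) = Rational(-61, 10)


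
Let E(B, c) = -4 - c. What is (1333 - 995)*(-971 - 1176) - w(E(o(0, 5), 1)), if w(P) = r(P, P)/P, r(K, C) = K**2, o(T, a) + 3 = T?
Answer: -725681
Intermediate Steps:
o(T, a) = -3 + T
w(P) = P (w(P) = P**2/P = P)
(1333 - 995)*(-971 - 1176) - w(E(o(0, 5), 1)) = (1333 - 995)*(-971 - 1176) - (-4 - 1*1) = 338*(-2147) - (-4 - 1) = -725686 - 1*(-5) = -725686 + 5 = -725681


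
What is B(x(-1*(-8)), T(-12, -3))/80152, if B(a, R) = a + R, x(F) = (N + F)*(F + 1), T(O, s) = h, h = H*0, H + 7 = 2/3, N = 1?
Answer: 81/80152 ≈ 0.0010106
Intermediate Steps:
H = -19/3 (H = -7 + 2/3 = -19/3 ≈ -6.3333)
h = 0 (h = -19/3*0 = 0)
T(O, s) = 0
x(F) = (1 + F)**2 (x(F) = (1 + F)*(F + 1) = (1 + F)*(1 + F) = (1 + F)**2)
B(a, R) = R + a
B(x(-1*(-8)), T(-12, -3))/80152 = (0 + (1 + (-1*(-8))**2 + 2*(-1*(-8))))/80152 = (0 + (1 + 8**2 + 2*8))*(1/80152) = (0 + (1 + 64 + 16))*(1/80152) = (0 + 81)*(1/80152) = 81*(1/80152) = 81/80152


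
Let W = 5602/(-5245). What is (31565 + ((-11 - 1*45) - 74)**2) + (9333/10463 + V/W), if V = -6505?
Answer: 3197750733731/58613726 ≈ 54556.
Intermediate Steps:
W = -5602/5245 (W = 5602*(-1/5245) = -5602/5245 ≈ -1.0681)
(31565 + ((-11 - 1*45) - 74)**2) + (9333/10463 + V/W) = (31565 + ((-11 - 1*45) - 74)**2) + (9333/10463 - 6505/(-5602/5245)) = (31565 + ((-11 - 45) - 74)**2) + (9333*(1/10463) - 6505*(-5245/5602)) = (31565 + (-56 - 74)**2) + (9333/10463 + 34118725/5602) = (31565 + (-130)**2) + 357036503141/58613726 = (31565 + 16900) + 357036503141/58613726 = 48465 + 357036503141/58613726 = 3197750733731/58613726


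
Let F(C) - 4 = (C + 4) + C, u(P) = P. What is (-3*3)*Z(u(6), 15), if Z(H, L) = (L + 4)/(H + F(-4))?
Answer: -57/2 ≈ -28.500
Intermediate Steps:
F(C) = 8 + 2*C (F(C) = 4 + ((C + 4) + C) = 4 + ((4 + C) + C) = 4 + (4 + 2*C) = 8 + 2*C)
Z(H, L) = (4 + L)/H (Z(H, L) = (L + 4)/(H + (8 + 2*(-4))) = (4 + L)/(H + (8 - 8)) = (4 + L)/(H + 0) = (4 + L)/H)
(-3*3)*Z(u(6), 15) = (-3*3)*((4 + 15)/6) = -3*19/2 = -9*19/6 = -57/2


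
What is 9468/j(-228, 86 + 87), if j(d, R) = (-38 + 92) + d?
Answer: -1578/29 ≈ -54.414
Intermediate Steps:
j(d, R) = 54 + d
9468/j(-228, 86 + 87) = 9468/(54 - 228) = 9468/(-174) = 9468*(-1/174) = -1578/29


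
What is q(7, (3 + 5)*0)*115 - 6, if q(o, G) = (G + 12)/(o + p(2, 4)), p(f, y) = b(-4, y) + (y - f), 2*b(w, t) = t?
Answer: 1314/11 ≈ 119.45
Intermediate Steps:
b(w, t) = t/2
p(f, y) = -f + 3*y/2 (p(f, y) = y/2 + (y - f) = -f + 3*y/2)
q(o, G) = (12 + G)/(4 + o) (q(o, G) = (G + 12)/(o + (-1*2 + (3/2)*4)) = (12 + G)/(o + (-2 + 6)) = (12 + G)/(o + 4) = (12 + G)/(4 + o))
q(7, (3 + 5)*0)*115 - 6 = ((12 + (3 + 5)*0)/(4 + 7))*115 - 6 = ((12 + 8*0)/11)*115 - 6 = ((12 + 0)/11)*115 - 6 = ((1/11)*12)*115 - 6 = (12/11)*115 - 6 = 1380/11 - 6 = 1314/11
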